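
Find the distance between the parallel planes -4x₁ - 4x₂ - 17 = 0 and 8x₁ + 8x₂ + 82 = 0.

3√2

Divide the second equation by -2 to match normals: -4x₁ - 4x₂ = 41.
With common normal n = (-4, -4, 0) (|n| = 4√2), the distance is |17 − 41|/|n| = 24/(4√2) = 3√2.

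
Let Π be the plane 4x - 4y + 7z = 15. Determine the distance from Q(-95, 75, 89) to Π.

8

Normal vector n = (4, -4, 7), and n·(-95, 75, 89) - 15 = -72.
|n| = √(16 + 16 + 49) = 9, so the distance is |-72|/9 = 8.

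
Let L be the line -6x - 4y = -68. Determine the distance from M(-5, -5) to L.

d = |(-6)·(-5) + (-4)·(-5) − (-68)| / √(36 + 16) = |118|/(2√13) = 59√13/13.

59/√13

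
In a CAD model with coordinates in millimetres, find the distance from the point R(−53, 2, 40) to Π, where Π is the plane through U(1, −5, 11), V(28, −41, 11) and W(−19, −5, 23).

1/5

UV = (27, −36, 0) and UW = (−20, 0, 12), so a normal is n = UV × UW = (−432, −324, −720).
Then n·(−53, 2, 40) − (−6732) = 180.
|n| = √(186624 + 104976 + 518400) = 900, so the distance is |180|/900 = 1/5.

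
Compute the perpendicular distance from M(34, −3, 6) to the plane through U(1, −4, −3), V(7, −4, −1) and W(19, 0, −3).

3/11

UV = (6, 0, 2) and UW = (18, 4, 0), so a normal is n = UV × UW = (−8, 36, 24).
d = |(-8)·34 + 36·(-3) + 24·6 − (-224)| / √(64 + 1296 + 576) = |-12| / 44 = 3/11.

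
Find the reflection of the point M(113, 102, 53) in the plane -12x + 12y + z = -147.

(2017/17, 1638/17, 893/17)

With n = (-12, 12, 1), the signed offset is (n·M − (-147))/|n|² = 68/289 = 4/17.
M' = M − 2t·n = (113, 102, 53) − (8/17)·(-12, 12, 1) = (2017/17, 1638/17, 893/17).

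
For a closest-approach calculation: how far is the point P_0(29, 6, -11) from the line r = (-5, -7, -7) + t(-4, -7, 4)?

6√17

Direction vector d = (-4, -7, 4).
AP = (34, 13, -4), and AP × d = (24, -120, -186).
|AP × d|² = 49572 and |d|² = 81, so the distance is √(49572/81) = √612 = 6√17.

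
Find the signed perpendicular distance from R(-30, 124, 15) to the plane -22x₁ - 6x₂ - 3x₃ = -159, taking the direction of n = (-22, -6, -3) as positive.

30/23

n·R − (-159) = 30.
|n| = 23, so the signed distance is 30/23.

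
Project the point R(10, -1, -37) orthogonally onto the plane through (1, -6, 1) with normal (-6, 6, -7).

(22, -13, -23)

The perpendicular from R has direction n = (-6, 6, -7): r = (10, -1, -37) + λ(-6, 6, -7).
Substitute into the plane: n·(R + λn) = -49 gives 193 + 121λ = -49, so λ = -2.
Foot = (10, -1, -37) + (-2)·(-6, 6, -7) = (22, -13, -23).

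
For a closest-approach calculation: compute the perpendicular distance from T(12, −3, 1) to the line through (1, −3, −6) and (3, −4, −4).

√26

A direction vector is d = (2, −1, 2).
AP = (11, 0, 7); AP·d = 36, |AP|² = 170, |d|² = 9.
distance² = |AP|² − (AP·d)²/|d|² = 170 − 1296/9 = 26, so the distance is √26.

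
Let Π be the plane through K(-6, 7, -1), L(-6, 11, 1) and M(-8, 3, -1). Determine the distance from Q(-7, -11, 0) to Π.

KL = (0, 4, 2) and KM = (-2, -4, 0), so a normal is n = KL × KM = (8, -4, 8).
Then n·(-7, -11, 0) - (-84) = 72.
|n| = √(64 + 16 + 64) = 12, so the distance is |72|/12 = 6.

6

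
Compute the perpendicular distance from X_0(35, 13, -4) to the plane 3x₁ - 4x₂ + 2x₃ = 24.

d = |3·35 + (-4)·13 + 2·(-4) − 24| / √(9 + 16 + 4) = |21| / √29 = 21√29/29.

21/√29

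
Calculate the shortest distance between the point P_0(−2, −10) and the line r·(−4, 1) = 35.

37/√17

The normal to the line is n = (−4, 1) with |n| = √17.
|n·P_0 − 35| = |-2 − 35| = 37, so the distance is 37/√17 = 37√17/17.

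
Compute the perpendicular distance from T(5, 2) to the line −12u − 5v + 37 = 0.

33/13

d = |(-12)·5 + (-5)·2 − (-37)| / √(144 + 25) = |-33|/13 = 33/13.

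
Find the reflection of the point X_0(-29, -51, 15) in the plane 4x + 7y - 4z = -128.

(11, 19, -25)

With n = (4, 7, -4), the signed offset is (n·X_0 − (-128))/|n|² = -405/81 = -5.
X_0' = X_0 − 2t·n = (-29, -51, 15) − (-10)·(4, 7, -4) = (11, 19, -25).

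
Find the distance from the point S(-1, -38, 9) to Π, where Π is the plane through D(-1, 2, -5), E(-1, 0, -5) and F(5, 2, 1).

DE = (0, -2, 0) and DF = (6, 0, 6), so a normal is n = DE × DF = (-12, 0, 12).
d = |(-12)·(-1) + 12·9 − (-48)| / √(144 + 0 + 144) = |168| / (12√2) = 7√2.

7√2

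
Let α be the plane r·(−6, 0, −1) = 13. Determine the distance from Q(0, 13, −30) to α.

n = (−6, 0, −1); n·P − 13 = 17; |n| = √37; distance = 17/√37 = 17√37/37.

17√37/37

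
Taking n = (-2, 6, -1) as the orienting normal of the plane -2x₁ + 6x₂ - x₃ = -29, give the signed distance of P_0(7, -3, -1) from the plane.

-2√41/41

n·P_0 − (-29) = -2.
|n| = √41, so the signed distance is -2√41/41.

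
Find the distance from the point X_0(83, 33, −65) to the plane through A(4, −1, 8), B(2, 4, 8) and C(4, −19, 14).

5√65/13

AB = (−2, 5, 0) and AC = (0, −18, 6), so a normal is n = AB × AC = (30, 12, 36).
Then n·(83, 33, −65) − 396 = 150.
|n| = √(900 + 144 + 1296) = 6√65, so the distance is |150|/(6√65) = 25/√65.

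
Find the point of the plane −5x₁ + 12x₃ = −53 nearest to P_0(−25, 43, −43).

(-35, 43, -19)

The perpendicular from P_0 has direction n = (−5, 0, 12): r = (−25, 43, −43) + λ(−5, 0, 12).
Substitute into the plane: n·(P_0 + λn) = -53 gives -391 + 169λ = -53, so λ = 2.
Foot = (−25, 43, −43) + 2·(−5, 0, 12) = (−35, 43, −19).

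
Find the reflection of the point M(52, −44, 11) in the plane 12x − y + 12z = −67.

n = (12, −1, 12), |n|² = 289, n·M − (-67) = 867, so t = 867/289 = 3.
Foot F = M − 3·n = (16, −41, −25); the reflection is 2F − M = (−20, −38, −61).

(-20, -38, -61)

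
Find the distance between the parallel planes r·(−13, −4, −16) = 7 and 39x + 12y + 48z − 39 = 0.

20/21

Divide the second equation by -3 to match normals: −13x − 4y − 16z = -13.
With common normal n = (−13, −4, −16) (|n| = 21), the distance is |7 − (-13)|/|n| = 20/21.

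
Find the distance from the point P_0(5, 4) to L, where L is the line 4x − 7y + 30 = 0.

22√65/65

The normal to the line is n = (4, −7) with |n| = √65.
|n·P_0 − (-30)| = |-8 − (-30)| = 22, so the distance is 22/√65.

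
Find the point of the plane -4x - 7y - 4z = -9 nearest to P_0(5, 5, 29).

(-3, -9, 21)

n = (-4, -7, -4), |n|² = 81, and n·P_0 − (-9) = -162.
t = -162/81 = -2, so the foot is P_0 − t·n = (5, 5, 29) − (-2)·(-4, -7, -4) = (-3, -9, 21).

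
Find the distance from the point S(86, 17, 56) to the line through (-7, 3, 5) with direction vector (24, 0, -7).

Direction vector d = (24, 0, -7).
AP = (93, 14, 51), and AP × d = (-98, 1875, -336).
|AP × d|² = 3638125 and |d|² = 625, so the distance is √(3638125/625) = √5821.

√5821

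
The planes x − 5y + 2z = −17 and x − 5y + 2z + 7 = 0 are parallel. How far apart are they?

10/√30

Both planes have normal n = (1, −5, 2), |n| = √30. Any point on the first plane is at distance |(-7) − (-17)|/|n| = 10/√30 from the second.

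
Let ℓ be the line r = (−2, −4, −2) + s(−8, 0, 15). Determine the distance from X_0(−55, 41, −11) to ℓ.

3√514

Direction vector d = (−8, 0, 15).
AP = (−53, 45, −9), and AP × d = (675, 867, 360).
|AP × d|² = 1336914 and |d|² = 289, so the distance is √(1336914/289) = √4626 = 3√514.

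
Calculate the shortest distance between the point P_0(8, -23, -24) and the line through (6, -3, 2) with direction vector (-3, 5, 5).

2√34

Direction vector d = (-3, 5, 5).
AP = (2, -20, -26); AP·d = -236, |AP|² = 1080, |d|² = 59.
distance² = |AP|² − (AP·d)²/|d|² = 1080 − 55696/59 = 136, so the distance is 2√34.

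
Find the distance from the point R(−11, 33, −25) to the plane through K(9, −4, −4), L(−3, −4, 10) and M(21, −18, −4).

KL = (−12, 0, 14) and KM = (12, −14, 0), so a normal is n = KL × KM = (196, 168, 168).
Then n·(−11, 33, −25) − 420 = −1232.
|n| = √(38416 + 28224 + 28224) = 308, so the distance is |-1232|/308 = 4.

4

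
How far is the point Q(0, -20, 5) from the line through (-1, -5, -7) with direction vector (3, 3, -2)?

Direction vector d = (3, 3, -2).
AP = (1, -15, 12), and AP × d = (-6, 38, 48).
|AP × d|² = 3784 and |d|² = 22, so the distance is √(3784/22) = √172 = 2√43.

2√43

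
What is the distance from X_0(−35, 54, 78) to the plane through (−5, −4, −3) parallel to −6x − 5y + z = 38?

29√62/62

Parallel planes share the normal n = (−6, −5, 1); since (−5, −4, −3) lies on the plane, its equation is −6x − 5y + z = 47.
Then n·(−35, 54, 78) − 47 = −29.
|n| = √(36 + 25 + 1) = √62, so the distance is |-29|/√62 = 29/√62.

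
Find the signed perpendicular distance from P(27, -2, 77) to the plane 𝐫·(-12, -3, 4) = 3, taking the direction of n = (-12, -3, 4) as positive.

-1

n·P − 3 = -13.
|n| = 13, so the signed distance is -13/13 = -1.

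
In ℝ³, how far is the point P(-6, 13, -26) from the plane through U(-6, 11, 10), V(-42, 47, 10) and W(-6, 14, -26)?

12/17

UV = (-36, 36, 0) and UW = (0, 3, -36), so a normal is n = UV × UW = (-1296, -1296, -108).
Then n·(-6, 13, -26) - (-7560) = 1296.
|n| = √(1679616 + 1679616 + 11664) = 1836, so the distance is |1296|/1836 = 12/17.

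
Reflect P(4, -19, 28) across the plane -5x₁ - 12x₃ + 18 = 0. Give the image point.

(-16, -19, -20)

n = (-5, 0, -12), |n|² = 169, n·P − (-18) = -338, so t = -338/169 = -2.
Foot F = P − (-2)·n = (-6, -19, 4); the reflection is 2F − P = (-16, -19, -20).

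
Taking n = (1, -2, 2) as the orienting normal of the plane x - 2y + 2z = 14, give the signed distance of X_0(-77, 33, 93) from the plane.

n·X_0 − 14 = 29.
|n| = 3, so the signed distance is 29/3.

29/3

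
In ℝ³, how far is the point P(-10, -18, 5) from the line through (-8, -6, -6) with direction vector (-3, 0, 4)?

Direction vector d = (-3, 0, 4).
AP = (-2, -12, 11), and AP × d = (-48, -25, -36).
|AP × d|² = 4225 and |d|² = 25, so the distance is √(4225/25) = √169 = 13.

13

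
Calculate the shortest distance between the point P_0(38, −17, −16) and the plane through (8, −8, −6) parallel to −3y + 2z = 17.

7√13/13

Parallel planes share the normal n = (0, −3, 2); since (8, −8, −6) lies on the plane, its equation is −3y + 2z = 12.
Then n·(38, −17, −16) − 12 = 7.
|n| = √(0 + 9 + 4) = √13, so the distance is |7|/√13 = 7/√13.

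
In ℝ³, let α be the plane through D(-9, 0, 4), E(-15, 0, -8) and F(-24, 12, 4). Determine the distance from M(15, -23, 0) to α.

11/(3√5)

DE = (-6, 0, -12) and DF = (-15, 12, 0), so a normal is n = DE × DF = (144, 180, -72).
n = (144, 180, -72); n·P − (-1584) = -396; |n| = 108√5; distance = 396/(108√5) = 11√5/15.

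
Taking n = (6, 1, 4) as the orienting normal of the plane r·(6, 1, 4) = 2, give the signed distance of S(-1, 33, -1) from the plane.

21/√53

n·S − 2 = 21.
|n| = √53, so the signed distance is 21/√53.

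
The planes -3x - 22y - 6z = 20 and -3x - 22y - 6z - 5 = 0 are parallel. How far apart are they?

Both planes have normal n = (-3, -22, -6), |n| = 23. Any point on the first plane is at distance |5 − 20|/|n| = 15/23 from the second.

15/23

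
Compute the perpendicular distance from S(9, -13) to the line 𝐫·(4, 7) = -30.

d = |4·9 + 7·(-13) − (-30)| / √(16 + 49) = |-25|/√65 = 25/√65.

25/√65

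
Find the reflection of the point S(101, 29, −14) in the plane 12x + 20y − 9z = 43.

n = (12, 20, −9), |n|² = 625, n·S − 43 = 1875, so t = 1875/625 = 3.
Foot F = S − 3·n = (65, −31, 13); the reflection is 2F − S = (29, −91, 40).

(29, -91, 40)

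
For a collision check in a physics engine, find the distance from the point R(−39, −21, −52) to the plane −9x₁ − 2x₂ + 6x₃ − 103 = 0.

2

Normal vector n = (−9, −2, 6), and n·(−39, −21, −52) − 103 = −22.
|n| = √(81 + 4 + 36) = 11, so the distance is |-22|/11 = 2.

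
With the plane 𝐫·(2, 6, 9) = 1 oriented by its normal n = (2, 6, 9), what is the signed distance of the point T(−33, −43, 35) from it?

n·T − 1 = -10.
|n| = 11, so the signed distance is -10/11.

-10/11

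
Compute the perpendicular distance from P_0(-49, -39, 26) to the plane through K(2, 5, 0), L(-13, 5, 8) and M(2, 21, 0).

18/17

KL = (-15, 0, 8) and KM = (0, 16, 0), so a normal is n = KL × KM = (-128, 0, -240).
d = |(-128)·(-49) + (-240)·26 − (-256)| / √(16384 + 0 + 57600) = |288| / 272 = 18/17.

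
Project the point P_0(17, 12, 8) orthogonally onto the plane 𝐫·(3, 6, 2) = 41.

(11, 0, 4)

The perpendicular from P_0 has direction n = (3, 6, 2): r = (17, 12, 8) + λ(3, 6, 2).
Substitute into the plane: n·(P_0 + λn) = 41 gives 139 + 49λ = 41, so λ = -2.
Foot = (17, 12, 8) + (-2)·(3, 6, 2) = (11, 0, 4).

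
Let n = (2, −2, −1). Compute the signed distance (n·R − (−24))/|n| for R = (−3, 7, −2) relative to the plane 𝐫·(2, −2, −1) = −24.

n·R − (-24) = 6.
|n| = 3, so the signed distance is 6/3 = 2.

2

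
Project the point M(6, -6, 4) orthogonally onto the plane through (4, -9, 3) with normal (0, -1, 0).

(6, -9, 4)

The perpendicular from M has direction n = (0, -1, 0): r = (6, -6, 4) + μ(0, -1, 0).
Substitute into the plane: n·(M + μn) = 9 gives 6 + 1μ = 9, so μ = 3.
Foot = (6, -6, 4) + 3·(0, -1, 0) = (6, -9, 4).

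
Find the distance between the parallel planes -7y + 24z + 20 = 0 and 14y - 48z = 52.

6/25

Divide the second equation by -2 to match normals: -7y + 24z = -26.
With common normal n = (0, -7, 24) (|n| = 25), the distance is |(-20) − (-26)|/|n| = 6/25.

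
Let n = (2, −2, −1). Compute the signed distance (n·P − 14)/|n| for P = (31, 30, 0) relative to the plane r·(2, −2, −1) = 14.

n·P − 14 = -12.
|n| = 3, so the signed distance is -12/3 = -4.

-4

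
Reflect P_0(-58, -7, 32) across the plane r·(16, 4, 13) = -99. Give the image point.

With n = (16, 4, 13), the signed offset is (n·P_0 − (-99))/|n|² = -441/441 = -1.
P_0' = P_0 − 2t·n = (-58, -7, 32) − (-2)·(16, 4, 13) = (-26, 1, 58).

(-26, 1, 58)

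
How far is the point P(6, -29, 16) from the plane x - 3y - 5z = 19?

d = |1·6 + (-3)·(-29) + (-5)·16 − 19| / √(1 + 9 + 25) = |-6| / √35 = 6/√35.

6/√35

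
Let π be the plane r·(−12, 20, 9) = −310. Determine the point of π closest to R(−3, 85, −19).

n = (−12, 20, 9), |n|² = 625, and n·R − (-310) = 1875.
t = 1875/625 = 3, so the foot is R − t·n = (−3, 85, −19) − 3·(−12, 20, 9) = (33, 25, −46).

(33, 25, -46)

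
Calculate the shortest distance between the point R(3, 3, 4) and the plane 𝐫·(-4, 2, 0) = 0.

d = |(-4)·3 + 2·3 − 0| / √(16 + 4 + 0) = |-6| / (2√5) = 3√5/5.

3√5/5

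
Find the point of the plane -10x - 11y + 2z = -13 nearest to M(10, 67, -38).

n = (-10, -11, 2), |n|² = 225, and n·M − (-13) = -900.
t = -900/225 = -4, so the foot is M − t·n = (10, 67, -38) − (-4)·(-10, -11, 2) = (-30, 23, -30).

(-30, 23, -30)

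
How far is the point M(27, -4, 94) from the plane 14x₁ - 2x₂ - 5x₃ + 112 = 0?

Normal vector n = (14, -2, -5), and n·(27, -4, 94) - (-112) = 28.
|n| = √(196 + 4 + 25) = 15, so the distance is |28|/15 = 28/15.

28/15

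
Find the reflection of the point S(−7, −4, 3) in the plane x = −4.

n = (1, 0, 0), |n|² = 1, n·S − (-4) = -3, so t = -3/1 = -3.
Foot F = S − (-3)·n = (−4, −4, 3); the reflection is 2F − S = (−1, −4, 3).

(-1, -4, 3)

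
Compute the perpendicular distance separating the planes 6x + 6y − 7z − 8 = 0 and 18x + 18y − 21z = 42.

6/11

Divide the second equation by 3 to match normals: 6x + 6y − 7z = 14.
With common normal n = (6, 6, −7) (|n| = 11), the distance is |8 − 14|/|n| = 6/11.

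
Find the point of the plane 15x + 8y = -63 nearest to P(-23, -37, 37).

The perpendicular from P has direction n = (15, 8, 0): r = (-23, -37, 37) + t(15, 8, 0).
Substitute into the plane: n·(P + tn) = -63 gives -641 + 289t = -63, so t = 2.
Foot = (-23, -37, 37) + 2·(15, 8, 0) = (7, -21, 37).

(7, -21, 37)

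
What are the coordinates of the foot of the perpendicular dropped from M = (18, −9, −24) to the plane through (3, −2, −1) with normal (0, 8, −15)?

(18, -17, -9)

The perpendicular from M has direction n = (0, 8, −15): r = (18, −9, −24) + t(0, 8, −15).
Substitute into the plane: n·(M + tn) = -1 gives 288 + 289t = -1, so t = -1.
Foot = (18, −9, −24) + (-1)·(0, 8, −15) = (18, −17, −9).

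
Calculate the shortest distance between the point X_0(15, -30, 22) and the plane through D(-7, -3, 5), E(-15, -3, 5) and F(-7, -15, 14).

DE = (-8, 0, 0) and DF = (0, -12, 9), so a normal is n = DE × DF = (0, 72, 96).
Then n·(15, -30, 22) - 264 = -312.
|n| = √(0 + 5184 + 9216) = 120, so the distance is |-312|/120 = 13/5.

13/5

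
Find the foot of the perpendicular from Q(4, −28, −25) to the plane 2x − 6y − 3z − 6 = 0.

n = (2, −6, −3), |n|² = 49, and n·Q − 6 = 245.
t = 245/49 = 5, so the foot is Q − t·n = (4, −28, −25) − 5·(2, −6, −3) = (−6, 2, −10).

(-6, 2, -10)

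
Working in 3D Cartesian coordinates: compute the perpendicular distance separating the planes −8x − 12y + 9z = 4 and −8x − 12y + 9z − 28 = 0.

24/17

Both planes have normal n = (−8, −12, 9), |n| = 17. Any point on the first plane is at distance |28 − 4|/|n| = 24/17 from the second.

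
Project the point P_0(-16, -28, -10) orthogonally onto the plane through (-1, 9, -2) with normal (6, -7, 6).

(-22, -21, -16)

n = (6, -7, 6), |n|² = 121, and n·P_0 − (-81) = 121.
t = 121/121 = 1, so the foot is P_0 − t·n = (-16, -28, -10) − 1·(6, -7, 6) = (-22, -21, -16).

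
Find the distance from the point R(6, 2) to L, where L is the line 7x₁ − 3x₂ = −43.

d = |7·6 + (-3)·2 − (-43)| / √(49 + 9) = |79|/√58 = 79√58/58.

79√58/58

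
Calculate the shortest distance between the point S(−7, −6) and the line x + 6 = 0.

1

The normal to the line is n = (1, 0) with |n| = 1.
|n·S − (-6)| = |-7 − (-6)| = 1, so the distance is 1/1 = 1.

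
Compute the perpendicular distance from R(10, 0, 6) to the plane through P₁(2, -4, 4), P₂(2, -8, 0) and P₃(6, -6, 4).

P₁P₂ = (0, -4, -4) and P₁P₃ = (4, -2, 0), so a normal is n = P₁P₂ × P₁P₃ = (-8, -16, 16).
Then n·(10, 0, 6) - 112 = -96.
|n| = √(64 + 256 + 256) = 24, so the distance is |-96|/24 = 4.

4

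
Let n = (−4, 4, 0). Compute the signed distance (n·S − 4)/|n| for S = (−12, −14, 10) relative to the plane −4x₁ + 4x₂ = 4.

n·S − 4 = -12.
|n| = 4√2, so the signed distance is -3√2/2.

-3√2/2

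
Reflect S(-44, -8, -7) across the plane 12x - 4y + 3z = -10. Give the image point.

With n = (12, -4, 3), the signed offset is (n·S − (-10))/|n|² = -507/169 = -3.
S' = S − 2t·n = (-44, -8, -7) − (-6)·(12, -4, 3) = (28, -32, 11).

(28, -32, 11)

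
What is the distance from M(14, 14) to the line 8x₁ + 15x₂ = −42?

364/17

d = |8·14 + 15·14 − (-42)| / √(64 + 225) = |364|/17 = 364/17.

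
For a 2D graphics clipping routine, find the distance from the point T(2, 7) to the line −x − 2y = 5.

21/√5

The normal to the line is n = (−1, −2) with |n| = √5.
|n·T − 5| = |-16 − 5| = 21, so the distance is 21/√5.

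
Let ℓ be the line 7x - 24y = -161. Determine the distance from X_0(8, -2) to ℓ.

53/5

The normal to the line is n = (7, -24) with |n| = 25.
|n·X_0 − (-161)| = |104 − (-161)| = 265, so the distance is 265/25 = 53/5.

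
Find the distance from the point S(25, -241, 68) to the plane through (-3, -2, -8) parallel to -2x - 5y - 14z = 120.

5

Parallel planes share the normal n = (-2, -5, -14); since (-3, -2, -8) lies on the plane, its equation is -2x - 5y - 14z = 128.
n = (-2, -5, -14); n·P − 128 = 75; |n| = 15; distance = 75/15 = 5.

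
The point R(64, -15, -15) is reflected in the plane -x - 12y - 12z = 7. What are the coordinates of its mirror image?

(66, 9, 9)

With n = (-1, -12, -12), the signed offset is (n·R − 7)/|n|² = 289/289 = 1.
R' = R − 2t·n = (64, -15, -15) − 2·(-1, -12, -12) = (66, 9, 9).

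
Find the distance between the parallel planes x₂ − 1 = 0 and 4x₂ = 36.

8

Divide the second equation by 4 to match normals: x₂ = 9.
With common normal n = (0, 1, 0) (|n| = 1), the distance is |1 − 9|/|n| = 8/1 = 8.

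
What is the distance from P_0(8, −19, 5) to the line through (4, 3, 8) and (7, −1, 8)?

√109

A direction vector is d = (3, −4, 0).
AP = (4, −22, −3); AP·d = 100, |AP|² = 509, |d|² = 25.
distance² = |AP|² − (AP·d)²/|d|² = 509 − 10000/25 = 109, so the distance is √109.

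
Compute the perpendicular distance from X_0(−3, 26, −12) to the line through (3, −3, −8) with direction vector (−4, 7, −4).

2√41

Direction vector d = (−4, 7, −4).
AP = (−6, 29, −4); AP·d = 243, |AP|² = 893, |d|² = 81.
distance² = |AP|² − (AP·d)²/|d|² = 893 − 59049/81 = 164, so the distance is 2√41.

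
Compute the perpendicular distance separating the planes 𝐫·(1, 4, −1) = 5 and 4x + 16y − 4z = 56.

Divide the second equation by 4 to match normals: x + 4y − z = 14.
With common normal n = (1, 4, −1) (|n| = 3√2), the distance is |5 − 14|/|n| = 9/(3√2) = 3/√2.

3/√2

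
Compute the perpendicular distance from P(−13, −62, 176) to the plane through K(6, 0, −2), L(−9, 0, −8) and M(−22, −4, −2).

KL = (−15, 0, −6) and KM = (−28, −4, 0), so a normal is n = KL × KM = (−24, 168, 60).
d = |(-24)·(-13) + 168·(-62) + 60·176 − (-264)| / √(576 + 28224 + 3600) = |720| / 180 = 4.

4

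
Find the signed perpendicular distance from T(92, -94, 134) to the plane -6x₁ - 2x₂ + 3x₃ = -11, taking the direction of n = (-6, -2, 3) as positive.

n·T − (-11) = 49.
|n| = 7, so the signed distance is 49/7 = 7.

7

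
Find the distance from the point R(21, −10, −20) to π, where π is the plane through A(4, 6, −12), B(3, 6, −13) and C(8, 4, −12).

7/√6

AB = (−1, 0, −1) and AC = (4, −2, 0), so a normal is n = AB × AC = (−2, −4, 2).
Then n·(21, −10, −20) − (−56) = 14.
|n| = √(4 + 16 + 4) = 2√6, so the distance is |14|/(2√6) = 7/√6.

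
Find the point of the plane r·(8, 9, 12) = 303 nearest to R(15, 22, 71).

The perpendicular from R has direction n = (8, 9, 12): r = (15, 22, 71) + λ(8, 9, 12).
Substitute into the plane: n·(R + λn) = 303 gives 1170 + 289λ = 303, so λ = -3.
Foot = (15, 22, 71) + (-3)·(8, 9, 12) = (-9, -5, 35).

(-9, -5, 35)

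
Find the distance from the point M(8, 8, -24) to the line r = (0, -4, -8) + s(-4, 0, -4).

Direction vector d = (-4, 0, -4).
AP = (8, 12, -16); AP·d = 32, |AP|² = 464, |d|² = 32.
distance² = |AP|² − (AP·d)²/|d|² = 464 − 1024/32 = 432, so the distance is 12√3.

12√3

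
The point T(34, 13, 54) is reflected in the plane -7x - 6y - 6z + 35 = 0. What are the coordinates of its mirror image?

(-36, -47, -6)

n = (-7, -6, -6), |n|² = 121, n·T − (-35) = -605, so t = -605/121 = -5.
Foot F = T − (-5)·n = (-1, -17, 24); the reflection is 2F − T = (-36, -47, -6).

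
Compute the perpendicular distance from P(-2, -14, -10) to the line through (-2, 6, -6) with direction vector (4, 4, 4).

4√14

Direction vector d = (4, 4, 4).
AP = (0, -20, -4), and AP × d = (-64, -16, 80).
|AP × d|² = 10752 and |d|² = 48, so the distance is √(10752/48) = √224 = 4√14.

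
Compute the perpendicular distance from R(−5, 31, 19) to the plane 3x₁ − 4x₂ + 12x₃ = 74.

15/13

Normal vector n = (3, −4, 12), and n·(−5, 31, 19) − 74 = 15.
|n| = √(9 + 16 + 144) = 13, so the distance is |15|/13 = 15/13.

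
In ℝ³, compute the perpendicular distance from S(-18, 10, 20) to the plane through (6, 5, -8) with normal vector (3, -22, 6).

14/23

The plane has equation n·(r − (6, 5, -8)) = 0, i.e. n·r = -140.
Then n·(-18, 10, 20) - (-140) = -14.
|n| = √(9 + 484 + 36) = 23, so the distance is |-14|/23 = 14/23.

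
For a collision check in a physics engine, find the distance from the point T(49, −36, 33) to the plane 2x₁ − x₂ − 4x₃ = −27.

29/√21

d = |2·49 + (-1)·(-36) + (-4)·33 − (-27)| / √(4 + 1 + 16) = |29| / √21 = 29√21/21.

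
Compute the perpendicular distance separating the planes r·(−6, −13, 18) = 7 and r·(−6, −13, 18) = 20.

13/23

Both planes have normal n = (−6, −13, 18), |n| = 23. Any point on the first plane is at distance |20 − 7|/|n| = 13/23 from the second.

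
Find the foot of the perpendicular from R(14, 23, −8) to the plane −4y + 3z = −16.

n = (0, −4, 3), |n|² = 25, and n·R − (-16) = -100.
t = -100/25 = -4, so the foot is R − t·n = (14, 23, −8) − (-4)·(0, −4, 3) = (14, 7, 4).

(14, 7, 4)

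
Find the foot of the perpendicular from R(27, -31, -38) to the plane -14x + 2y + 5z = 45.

(-15, -25, -23)

The perpendicular from R has direction n = (-14, 2, 5): r = (27, -31, -38) + μ(-14, 2, 5).
Substitute into the plane: n·(R + μn) = 45 gives -630 + 225μ = 45, so μ = 3.
Foot = (27, -31, -38) + 3·(-14, 2, 5) = (-15, -25, -23).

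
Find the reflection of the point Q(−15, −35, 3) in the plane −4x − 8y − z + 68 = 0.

n = (−4, −8, −1), |n|² = 81, n·Q − (-68) = 405, so t = 405/81 = 5.
Foot F = Q − 5·n = (5, 5, 8); the reflection is 2F − Q = (25, 45, 13).

(25, 45, 13)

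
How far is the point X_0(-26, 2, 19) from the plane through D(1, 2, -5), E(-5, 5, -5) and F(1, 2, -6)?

27/√5

DE = (-6, 3, 0) and DF = (0, 0, -1), so a normal is n = DE × DF = (-3, -6, 0).
Then n·(-26, 2, 19) - (-15) = 81.
|n| = √(9 + 36 + 0) = 3√5, so the distance is |81|/(3√5) = 27√5/5.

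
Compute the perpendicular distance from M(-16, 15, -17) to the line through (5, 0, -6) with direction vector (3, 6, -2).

Direction vector d = (3, 6, -2).
AP = (-21, 15, -11), and AP × d = (36, -75, -171).
|AP × d|² = 36162 and |d|² = 49, so the distance is √(36162/49) = √738 = 3√82.

3√82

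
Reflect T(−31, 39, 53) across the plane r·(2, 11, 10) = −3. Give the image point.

With n = (2, 11, 10), the signed offset is (n·T − (-3))/|n|² = 900/225 = 4.
T' = T − 2t·n = (−31, 39, 53) − 8·(2, 11, 10) = (−47, −49, −27).

(-47, -49, -27)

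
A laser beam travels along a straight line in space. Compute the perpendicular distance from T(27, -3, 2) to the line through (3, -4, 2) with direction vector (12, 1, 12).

Direction vector d = (12, 1, 12).
AP = (24, 1, 0), and AP × d = (12, -288, 12).
|AP × d|² = 83232 and |d|² = 289, so the distance is √(83232/289) = √288 = 12√2.

12√2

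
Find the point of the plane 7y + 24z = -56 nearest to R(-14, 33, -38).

n = (0, 7, 24), |n|² = 625, and n·R − (-56) = -625.
t = -625/625 = -1, so the foot is R − t·n = (-14, 33, -38) − (-1)·(0, 7, 24) = (-14, 40, -14).

(-14, 40, -14)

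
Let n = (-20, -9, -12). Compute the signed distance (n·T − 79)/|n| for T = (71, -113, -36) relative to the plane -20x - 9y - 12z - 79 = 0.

n·T − 79 = -50.
|n| = 25, so the signed distance is -50/25 = -2.

-2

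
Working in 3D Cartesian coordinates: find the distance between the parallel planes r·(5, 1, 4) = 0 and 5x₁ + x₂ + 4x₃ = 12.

2√42/7

Both planes have normal n = (5, 1, 4), |n| = √42. Any point on the first plane is at distance |12 − 0|/|n| = 12/√42 = 2√42/7 from the second.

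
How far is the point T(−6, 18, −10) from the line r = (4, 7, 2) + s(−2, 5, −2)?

Direction vector d = (−2, 5, −2).
AP = (−10, 11, −12), and AP × d = (38, 4, −28).
|AP × d|² = 2244 and |d|² = 33, so the distance is √(2244/33) = √68 = 2√17.

2√17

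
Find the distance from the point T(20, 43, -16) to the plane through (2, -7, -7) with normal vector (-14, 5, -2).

The plane has equation n·(r − (2, -7, -7)) = 0, i.e. n·r = -49.
Then n·(20, 43, -16) - (-49) = 16.
|n| = √(196 + 25 + 4) = 15, so the distance is |16|/15 = 16/15.

16/15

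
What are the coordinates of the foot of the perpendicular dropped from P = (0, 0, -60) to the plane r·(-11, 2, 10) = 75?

(-33, 6, -30)

The perpendicular from P has direction n = (-11, 2, 10): r = (0, 0, -60) + λ(-11, 2, 10).
Substitute into the plane: n·(P + λn) = 75 gives -600 + 225λ = 75, so λ = 3.
Foot = (0, 0, -60) + 3·(-11, 2, 10) = (-33, 6, -30).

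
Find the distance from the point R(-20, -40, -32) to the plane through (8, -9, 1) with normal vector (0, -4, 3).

The plane has equation n·(r − (8, -9, 1)) = 0, i.e. n·r = 39.
Then n·(-20, -40, -32) - 39 = 25.
|n| = √(0 + 16 + 9) = 5, so the distance is |25|/5 = 5.

5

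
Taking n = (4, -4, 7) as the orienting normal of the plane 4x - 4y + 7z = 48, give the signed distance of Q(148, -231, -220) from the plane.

-8

n·Q − 48 = -72.
|n| = 9, so the signed distance is -72/9 = -8.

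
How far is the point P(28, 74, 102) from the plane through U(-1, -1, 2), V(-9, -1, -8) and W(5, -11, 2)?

3√2

UV = (-8, 0, -10) and UW = (6, -10, 0), so a normal is n = UV × UW = (-100, -60, 80).
n = (-100, -60, 80); n·P − 320 = 600; |n| = 100√2; distance = 600/(100√2) = 3√2.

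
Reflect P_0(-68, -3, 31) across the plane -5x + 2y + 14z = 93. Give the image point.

With n = (-5, 2, 14), the signed offset is (n·P_0 − 93)/|n|² = 675/225 = 3.
P_0' = P_0 − 2t·n = (-68, -3, 31) − 6·(-5, 2, 14) = (-38, -15, -53).

(-38, -15, -53)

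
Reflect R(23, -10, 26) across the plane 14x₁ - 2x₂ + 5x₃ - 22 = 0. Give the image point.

With n = (14, -2, 5), the signed offset is (n·R − 22)/|n|² = 450/225 = 2.
R' = R − 2t·n = (23, -10, 26) − 4·(14, -2, 5) = (-33, -2, 6).

(-33, -2, 6)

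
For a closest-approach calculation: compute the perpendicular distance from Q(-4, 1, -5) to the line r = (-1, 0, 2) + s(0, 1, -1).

Direction vector d = (0, 1, -1).
AP = (-3, 1, -7); AP·d = 8, |AP|² = 59, |d|² = 2.
distance² = |AP|² − (AP·d)²/|d|² = 59 − 64/2 = 27, so the distance is 3√3.

3√3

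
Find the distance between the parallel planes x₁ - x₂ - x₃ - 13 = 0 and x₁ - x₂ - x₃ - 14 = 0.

Both planes have normal n = (1, -1, -1), |n| = √3. Any point on the first plane is at distance |14 − 13|/|n| = 1/√3 from the second.

√3/3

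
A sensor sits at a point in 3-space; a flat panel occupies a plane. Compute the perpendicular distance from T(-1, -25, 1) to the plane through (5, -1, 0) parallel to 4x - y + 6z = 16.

Parallel planes share the normal n = (4, -1, 6); since (5, -1, 0) lies on the plane, its equation is 4x - y + 6z = 21.
Then n·(-1, -25, 1) - 21 = 6.
|n| = √(16 + 1 + 36) = √53, so the distance is |6|/√53 = 6√53/53.

6/√53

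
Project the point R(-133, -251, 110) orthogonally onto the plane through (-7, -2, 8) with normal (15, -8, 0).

(-2351/17, -4219/17, 110)

The perpendicular from R has direction n = (15, -8, 0): r = (-133, -251, 110) + λ(15, -8, 0).
Substitute into the plane: n·(R + λn) = -89 gives 13 + 289λ = -89, so λ = -6/17.
Foot = (-133, -251, 110) + (-6/17)·(15, -8, 0) = (-2351/17, -4219/17, 110).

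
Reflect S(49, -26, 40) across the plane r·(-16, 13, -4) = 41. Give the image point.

(-47, 52, 16)

n = (-16, 13, -4), |n|² = 441, n·S − 41 = -1323, so t = -1323/441 = -3.
Foot F = S − (-3)·n = (1, 13, 28); the reflection is 2F − S = (-47, 52, 16).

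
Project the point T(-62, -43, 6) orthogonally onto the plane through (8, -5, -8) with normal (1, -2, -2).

n = (1, -2, -2), |n|² = 9, and n·T − 34 = -22.
t = -22/9, so the foot is T − t·n = (-62, -43, 6) − (-22/9)·(1, -2, -2) = (-536/9, -431/9, 10/9).

(-536/9, -431/9, 10/9)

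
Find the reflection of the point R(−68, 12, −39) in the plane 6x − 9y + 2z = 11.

(-8, -78, -19)

With n = (6, −9, 2), the signed offset is (n·R − 11)/|n|² = -605/121 = -5.
R' = R − 2t·n = (−68, 12, −39) − (-10)·(6, −9, 2) = (−8, −78, −19).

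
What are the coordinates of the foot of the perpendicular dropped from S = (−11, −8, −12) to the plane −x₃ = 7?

(-11, -8, -7)

The perpendicular from S has direction n = (0, 0, −1): r = (−11, −8, −12) + μ(0, 0, −1).
Substitute into the plane: n·(S + μn) = 7 gives 12 + 1μ = 7, so μ = -5.
Foot = (−11, −8, −12) + (-5)·(0, 0, −1) = (−11, −8, −7).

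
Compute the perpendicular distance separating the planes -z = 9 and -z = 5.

4

Both planes have normal n = (0, 0, -1), |n| = 1. Any point on the first plane is at distance |5 − 9|/|n| = 4/1 = 4 from the second.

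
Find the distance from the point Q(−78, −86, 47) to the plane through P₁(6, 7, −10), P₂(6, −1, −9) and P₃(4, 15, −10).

P₁P₂ = (0, −8, 1) and P₁P₃ = (−2, 8, 0), so a normal is n = P₁P₂ × P₁P₃ = (−8, −2, −16).
n = (−8, −2, −16); n·P − 98 = -54; |n| = 18; distance = 54/18 = 3.

3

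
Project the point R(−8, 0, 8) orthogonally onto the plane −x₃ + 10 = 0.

(-8, 0, 10)

The perpendicular from R has direction n = (0, 0, −1): r = (−8, 0, 8) + μ(0, 0, −1).
Substitute into the plane: n·(R + μn) = -10 gives -8 + 1μ = -10, so μ = -2.
Foot = (−8, 0, 8) + (-2)·(0, 0, −1) = (−8, 0, 10).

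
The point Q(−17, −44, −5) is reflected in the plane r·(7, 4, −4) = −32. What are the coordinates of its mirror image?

(25, -20, -29)

With n = (7, 4, −4), the signed offset is (n·Q − (-32))/|n|² = -243/81 = -3.
Q' = Q − 2t·n = (−17, −44, −5) − (-6)·(7, 4, −4) = (25, −20, −29).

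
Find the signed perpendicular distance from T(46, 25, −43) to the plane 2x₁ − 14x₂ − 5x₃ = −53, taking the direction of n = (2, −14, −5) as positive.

n·T − (-53) = 10.
|n| = 15, so the signed distance is 10/15 = 2/3.

2/3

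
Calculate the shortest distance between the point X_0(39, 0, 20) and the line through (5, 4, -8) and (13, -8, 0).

2√217

A direction vector is d = (8, -12, 8).
AP = (34, -4, 28), and AP × d = (304, -48, -376).
|AP × d|² = 236096 and |d|² = 272, so the distance is √(236096/272) = √868 = 2√217.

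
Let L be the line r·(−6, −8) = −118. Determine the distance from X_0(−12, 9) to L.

d = |(-6)·(-12) + (-8)·9 − (-118)| / √(36 + 64) = |118|/10 = 59/5.

59/5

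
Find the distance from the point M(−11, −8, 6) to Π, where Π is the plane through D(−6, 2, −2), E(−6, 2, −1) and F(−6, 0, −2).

5

DE = (0, 0, 1) and DF = (0, −2, 0), so a normal is n = DE × DF = (2, 0, 0).
Then n·(−11, −8, 6) − (−12) = −10.
|n| = √(4 + 0 + 0) = 2, so the distance is |-10|/2 = 5.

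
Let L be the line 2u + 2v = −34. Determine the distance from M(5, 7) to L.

29/√2

d = |2·5 + 2·7 − (-34)| / √(4 + 4) = |58|/(2√2) = 29√2/2.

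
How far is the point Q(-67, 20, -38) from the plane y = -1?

Normal vector n = (0, 1, 0), and n·(-67, 20, -38) - (-1) = 21.
|n| = √(0 + 1 + 0) = 1, so the distance is |21|/1 = 21.

21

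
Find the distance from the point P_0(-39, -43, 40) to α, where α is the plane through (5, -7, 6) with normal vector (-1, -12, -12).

The plane has equation n·(r − (5, -7, 6)) = 0, i.e. n·r = 7.
n = (-1, -12, -12); n·P − 7 = 68; |n| = 17; distance = 68/17 = 4.

4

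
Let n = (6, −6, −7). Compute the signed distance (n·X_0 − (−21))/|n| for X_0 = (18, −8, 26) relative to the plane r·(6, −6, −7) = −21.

n·X_0 − (-21) = -5.
|n| = 11, so the signed distance is -5/11.

-5/11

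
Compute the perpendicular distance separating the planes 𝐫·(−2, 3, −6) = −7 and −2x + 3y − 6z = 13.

Both planes have normal n = (−2, 3, −6), |n| = 7. Any point on the first plane is at distance |13 − (-7)|/|n| = 20/7 from the second.

20/7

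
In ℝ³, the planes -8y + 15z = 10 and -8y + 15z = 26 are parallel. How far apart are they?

16/17

With common normal n = (0, -8, 15) (|n| = 17), the distance is |10 − 26|/|n| = 16/17.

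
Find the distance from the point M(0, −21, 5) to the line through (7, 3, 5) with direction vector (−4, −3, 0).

15

Direction vector d = (−4, −3, 0).
AP = (−7, −24, 0), and AP × d = (0, 0, −75).
|AP × d|² = 5625 and |d|² = 25, so the distance is √(5625/25) = √225 = 15.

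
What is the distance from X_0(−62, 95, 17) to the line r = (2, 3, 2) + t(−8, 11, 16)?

√5729

Direction vector d = (−8, 11, 16).
AP = (−64, 92, 15), and AP × d = (1307, 904, 32).
|AP × d|² = 2526489 and |d|² = 441, so the distance is √(2526489/441) = √5729.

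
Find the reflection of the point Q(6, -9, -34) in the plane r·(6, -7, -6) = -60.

(-30, 33, 2)

n = (6, -7, -6), |n|² = 121, n·Q − (-60) = 363, so t = 363/121 = 3.
Foot F = Q − 3·n = (-12, 12, -16); the reflection is 2F − Q = (-30, 33, 2).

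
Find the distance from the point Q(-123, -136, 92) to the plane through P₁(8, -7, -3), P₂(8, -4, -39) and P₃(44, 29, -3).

7

P₁P₂ = (0, 3, -36) and P₁P₃ = (36, 36, 0), so a normal is n = P₁P₂ × P₁P₃ = (1296, -1296, -108).
Then n·(-123, -136, 92) - 19764 = -12852.
|n| = √(1679616 + 1679616 + 11664) = 1836, so the distance is |-12852|/1836 = 7.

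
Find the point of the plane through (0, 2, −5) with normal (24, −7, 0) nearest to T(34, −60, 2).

(-14, -46, 2)

The perpendicular from T has direction n = (24, −7, 0): r = (34, −60, 2) + μ(24, −7, 0).
Substitute into the plane: n·(T + μn) = -14 gives 1236 + 625μ = -14, so μ = -2.
Foot = (34, −60, 2) + (-2)·(24, −7, 0) = (−14, −46, 2).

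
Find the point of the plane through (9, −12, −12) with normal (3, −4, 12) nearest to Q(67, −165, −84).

(889/13, -2169/13, -1020/13)

n = (3, −4, 12), |n|² = 169, and n·Q − (-69) = -78.
t = -78/169 = -6/13, so the foot is Q − t·n = (67, −165, −84) − (-6/13)·(3, −4, 12) = (889/13, −2169/13, −1020/13).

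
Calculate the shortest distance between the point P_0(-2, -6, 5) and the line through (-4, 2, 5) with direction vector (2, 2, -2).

2√14

Direction vector d = (2, 2, -2).
AP = (2, -8, 0), and AP × d = (16, 4, 20).
|AP × d|² = 672 and |d|² = 12, so the distance is √(672/12) = √56 = 2√14.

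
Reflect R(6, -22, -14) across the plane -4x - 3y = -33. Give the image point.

n = (-4, -3, 0), |n|² = 25, n·R − (-33) = 75, so t = 75/25 = 3.
Foot F = R − 3·n = (18, -13, -14); the reflection is 2F − R = (30, -4, -14).

(30, -4, -14)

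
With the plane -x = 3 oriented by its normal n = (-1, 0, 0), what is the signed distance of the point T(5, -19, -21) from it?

-8

n·T − 3 = -8.
|n| = 1, so the signed distance is -8/1 = -8.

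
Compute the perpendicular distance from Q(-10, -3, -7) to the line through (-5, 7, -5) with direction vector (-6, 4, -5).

Direction vector d = (-6, 4, -5).
AP = (-5, -10, -2), and AP × d = (58, -13, -80).
|AP × d|² = 9933 and |d|² = 77, so the distance is √(9933/77) = √129.

√129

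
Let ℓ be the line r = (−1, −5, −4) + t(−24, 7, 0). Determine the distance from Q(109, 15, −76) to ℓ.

2√1921

Direction vector d = (−24, 7, 0).
AP = (110, 20, −72); AP·d = -2500, |AP|² = 17684, |d|² = 625.
distance² = |AP|² − (AP·d)²/|d|² = 17684 − 6250000/625 = 7684, so the distance is 2√1921.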